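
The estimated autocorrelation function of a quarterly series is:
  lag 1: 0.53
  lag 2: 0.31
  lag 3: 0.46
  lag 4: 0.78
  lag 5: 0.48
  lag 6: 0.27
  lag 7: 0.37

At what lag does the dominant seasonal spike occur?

4

The largest autocorrelation is r_4 = 0.78; the remaining lags stay at or below 0.53. The elevated value at lag 1 (0.53), dropping to 0.31 at lag 2, reflects decaying short-term dependence rather than seasonality.
The dominant spike at lag 4 indicates a seasonal period of 4.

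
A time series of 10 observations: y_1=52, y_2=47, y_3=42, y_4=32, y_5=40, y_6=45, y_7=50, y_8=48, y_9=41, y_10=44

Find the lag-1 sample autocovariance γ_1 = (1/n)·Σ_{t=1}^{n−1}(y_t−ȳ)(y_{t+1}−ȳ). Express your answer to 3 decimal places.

Mean ȳ = (52 + 47 + 42 + 32 + 40 + 45 + 50 + 48 + 41 + 44)/10 = 44.1000
Σ_{t=1}^{9}(y_t−ȳ)(y_{t+1}−ȳ) = 104.6900
γ_1 = 104.6900 / 10 = 10.469

10.469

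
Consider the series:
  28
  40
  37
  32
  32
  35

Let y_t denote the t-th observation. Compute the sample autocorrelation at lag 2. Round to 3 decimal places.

-0.422

Mean ȳ = (28 + 40 + 37 + 32 + 32 + 35)/6 = 34.0000
Deviations from mean: -6.0000, 6.0000, 3.0000, -2.0000, -2.0000, 1.0000
Σ(y_t−ȳ)(y_{t+2}−ȳ) = (-18.0000) + (-12.0000) + (-6.0000) + (-2.0000) = -38.0000
Denominator Σ(y_t−ȳ)² = 90.0000
r_2 = -38.0000 / 90.0000 = -0.422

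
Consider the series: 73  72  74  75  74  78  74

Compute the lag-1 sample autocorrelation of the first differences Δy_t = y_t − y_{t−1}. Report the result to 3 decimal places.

First differences Δy: -1, 2, 1, -1, 4, -4
Mean of differences = 0.1667
Numerator Σ(Δy_t−Δȳ)(Δy_{t+1}−Δȳ) = -22.0278
Denominator Σ(Δy_t−Δȳ)² = 38.8333
r_1(Δy) = -22.0278 / 38.8333 = -0.567

-0.567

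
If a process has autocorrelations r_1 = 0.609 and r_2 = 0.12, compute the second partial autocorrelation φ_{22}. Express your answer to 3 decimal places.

φ_{22} = (r_2 − r_1²) / (1 − r_1²)
r_1² = (0.609)² = 0.370881
Numerator = 0.12 − 0.3709 = -0.2509; denominator = 1 − 0.3709 = 0.6291
φ_{22} = -0.2509 / 0.6291 = -0.399

-0.399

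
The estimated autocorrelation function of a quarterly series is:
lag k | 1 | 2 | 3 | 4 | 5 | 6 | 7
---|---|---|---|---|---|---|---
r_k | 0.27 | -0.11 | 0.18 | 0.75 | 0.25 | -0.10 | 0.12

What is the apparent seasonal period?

4

The largest autocorrelation is r_4 = 0.75; the remaining lags stay at or below 0.27.
The dominant spike at lag 4 indicates a seasonal period of 4.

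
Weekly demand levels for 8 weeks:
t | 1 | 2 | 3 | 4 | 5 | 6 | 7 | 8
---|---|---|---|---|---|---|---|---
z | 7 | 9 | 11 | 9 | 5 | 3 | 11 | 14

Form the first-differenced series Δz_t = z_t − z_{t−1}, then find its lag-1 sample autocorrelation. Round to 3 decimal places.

0.214

First differences Δz: 2, 2, -2, -4, -2, 8, 3
Mean of differences = 1.0000
Numerator Σ(Δz_t−Δz̄)(Δz_{t+1}−Δz̄) = 21.0000
Denominator Σ(Δz_t−Δz̄)² = 98.0000
r_1(Δz) = 21.0000 / 98.0000 = 0.214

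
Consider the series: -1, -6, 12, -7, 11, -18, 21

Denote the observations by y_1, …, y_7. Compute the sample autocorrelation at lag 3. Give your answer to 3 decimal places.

-0.382

Mean ȳ = (-1 − 6 + 12 − 7 + 11 − 18 + 21)/7 = 1.7143
Deviations from mean: -2.7143, -7.7143, 10.2857, -8.7143, 9.2857, -19.7143, 19.2857
Σ(y_t−ȳ)(y_{t+3}−ȳ) = (23.6531) + (-71.6327) + (-202.7755) + (-168.0612) = -418.8163
Denominator Σ(y_t−ȳ)² = 1095.4286
r_3 = -418.8163 / 1095.4286 = -0.382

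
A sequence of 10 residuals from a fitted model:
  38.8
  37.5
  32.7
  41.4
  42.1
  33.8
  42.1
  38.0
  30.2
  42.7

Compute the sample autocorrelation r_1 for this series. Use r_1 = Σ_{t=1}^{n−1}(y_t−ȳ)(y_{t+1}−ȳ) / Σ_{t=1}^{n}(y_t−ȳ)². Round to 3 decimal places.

Mean ȳ = (38.8 + 37.5 + 32.7 + 41.4 + 42.1 + 33.8 + 42.1 + 38.0 + 30.2 + 42.7)/10 = 37.9300
Numerator Σ_{t=1}^{9}(y_t−ȳ)(y_{t+1}−ȳ) = -73.3689
Denominator Σ(y_t−ȳ)² = 174.6810
r_1 = -73.3689 / 174.6810 = -0.420

-0.420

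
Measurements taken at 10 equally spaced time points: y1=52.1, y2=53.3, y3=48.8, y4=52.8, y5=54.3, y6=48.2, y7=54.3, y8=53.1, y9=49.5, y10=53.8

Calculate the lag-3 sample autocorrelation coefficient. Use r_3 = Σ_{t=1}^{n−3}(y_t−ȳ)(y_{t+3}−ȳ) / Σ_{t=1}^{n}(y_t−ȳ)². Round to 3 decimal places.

0.688

Mean ȳ = (52.1 + 53.3 + 48.8 + 52.8 + 54.3 + 48.2 + 54.3 + 53.1 + 49.5 + 53.8)/10 = 52.0200
Σ(y_t−ȳ)(y_{t+3}−ȳ) = (0.0624) + (2.9184) + (12.3004) + (1.7784) + (2.4624) + (9.6264) + (4.0584) = 33.2068
Denominator Σ(y_t−ȳ)² = 48.2960
r_3 = 33.2068 / 48.2960 = 0.688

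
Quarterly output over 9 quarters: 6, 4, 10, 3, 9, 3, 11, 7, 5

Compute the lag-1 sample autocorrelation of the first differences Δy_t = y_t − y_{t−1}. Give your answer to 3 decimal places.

-0.832

First differences Δy: -2, 6, -7, 6, -6, 8, -4, -2
Mean of differences = -0.1250
Numerator Σ(Δy_t−Δȳ)(Δy_{t+1}−Δȳ) = -203.6406
Denominator Σ(Δy_t−Δȳ)² = 244.8750
r_1(Δy) = -203.6406 / 244.8750 = -0.832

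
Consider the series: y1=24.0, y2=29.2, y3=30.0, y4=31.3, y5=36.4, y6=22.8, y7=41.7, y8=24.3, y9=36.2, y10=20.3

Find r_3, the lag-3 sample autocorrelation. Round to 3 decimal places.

-0.436

Mean ȳ = (24.0 + 29.2 + 30.0 + 31.3 + 36.4 + 22.8 + 41.7 + 24.3 + 36.2 + 20.3)/10 = 29.6200
Σ(y_t−ȳ)(y_{t+3}−ȳ) = (-9.4416) + (-2.8476) + (-2.5916) + (20.2944) + (-36.0696) + (-44.8756) + (-112.5856) = -188.1172
Denominator Σ(y_t−ȳ)² = 431.5960
r_3 = -188.1172 / 431.5960 = -0.436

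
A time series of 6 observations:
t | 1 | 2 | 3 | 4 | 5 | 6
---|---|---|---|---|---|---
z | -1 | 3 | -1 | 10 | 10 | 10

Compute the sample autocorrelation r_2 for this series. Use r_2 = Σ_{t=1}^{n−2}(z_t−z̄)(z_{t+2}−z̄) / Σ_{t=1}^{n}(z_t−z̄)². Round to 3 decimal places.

Mean z̄ = (-1 + 3 − 1 + 10 + 10 + 10)/6 = 5.1667
Deviations from mean: -6.1667, -2.1667, -6.1667, 4.8333, 4.8333, 4.8333
Σ(z_t−z̄)(z_{t+2}−z̄) = (38.0278) + (-10.4722) + (-29.8056) + (23.3611) = 21.1111
Denominator Σ(z_t−z̄)² = 150.8333
r_2 = 21.1111 / 150.8333 = 0.140

0.140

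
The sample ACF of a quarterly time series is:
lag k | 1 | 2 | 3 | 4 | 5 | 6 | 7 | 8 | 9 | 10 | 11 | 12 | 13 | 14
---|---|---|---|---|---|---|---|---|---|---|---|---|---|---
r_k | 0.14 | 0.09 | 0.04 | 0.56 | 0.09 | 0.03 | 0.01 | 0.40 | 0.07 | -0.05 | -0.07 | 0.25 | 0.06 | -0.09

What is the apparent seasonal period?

The largest autocorrelation is r_4 = 0.56, with weaker echoes at lags 8 (0.40) and 12 (0.25); the remaining lags stay at or below 0.14.
The dominant spike at lag 4 indicates a seasonal period of 4.

4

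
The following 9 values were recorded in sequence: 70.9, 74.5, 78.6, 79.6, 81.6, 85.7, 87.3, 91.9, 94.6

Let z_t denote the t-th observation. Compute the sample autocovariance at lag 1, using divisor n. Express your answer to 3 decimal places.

34.309

Mean z̄ = (70.9 + 74.5 + 78.6 + 79.6 + 81.6 + 85.7 + 87.3 + 91.9 + 94.6)/9 = 82.7444
Σ_{t=1}^{8}(z_t−z̄)(z_{t+1}−z̄) = 308.7847
γ_1 = 308.7847 / 9 = 34.309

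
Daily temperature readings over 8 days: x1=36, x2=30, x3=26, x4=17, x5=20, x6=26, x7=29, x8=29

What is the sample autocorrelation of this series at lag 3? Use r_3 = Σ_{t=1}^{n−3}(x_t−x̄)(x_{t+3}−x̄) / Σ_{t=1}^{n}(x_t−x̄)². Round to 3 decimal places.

Mean x̄ = (36 + 30 + 26 + 17 + 20 + 26 + 29 + 29)/8 = 26.6250
Deviations from mean: 9.3750, 3.3750, -0.6250, -9.6250, -6.6250, -0.6250, 2.3750, 2.3750
Σ(x_t−x̄)(x_{t+3}−x̄) = (-90.2344) + (-22.3594) + (0.3906) + (-22.8594) + (-15.7344) = -150.7969
Denominator Σ(x_t−x̄)² = 247.8750
r_3 = -150.7969 / 247.8750 = -0.608

-0.608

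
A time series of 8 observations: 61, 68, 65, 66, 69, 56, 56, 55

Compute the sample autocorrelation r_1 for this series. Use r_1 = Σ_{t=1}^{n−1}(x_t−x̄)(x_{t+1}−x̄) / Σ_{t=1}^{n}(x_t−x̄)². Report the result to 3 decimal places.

Mean x̄ = (61 + 68 + 65 + 66 + 69 + 56 + 56 + 55)/8 = 62.0000
Deviations from mean: -1.0000, 6.0000, 3.0000, 4.0000, 7.0000, -6.0000, -6.0000, -7.0000
Σ(x_t−x̄)(x_{t+1}−x̄) = (-6.0000) + (18.0000) + (12.0000) + (28.0000) + (-42.0000) + (36.0000) + (42.0000) = 88.0000
Denominator Σ(x_t−x̄)² = 232.0000
r_1 = 88.0000 / 232.0000 = 0.379

0.379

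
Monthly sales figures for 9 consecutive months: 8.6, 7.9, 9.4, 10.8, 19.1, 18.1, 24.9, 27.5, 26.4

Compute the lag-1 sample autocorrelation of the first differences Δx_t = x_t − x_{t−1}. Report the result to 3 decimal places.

First differences Δx: -0.7, 1.5, 1.4, 8.3, -1.0, 6.8, 2.6, -1.1
Mean of differences = 2.2250
Numerator Σ(Δx_t−Δx̄)(Δx_{t+1}−Δx̄) = -36.1706
Denominator Σ(Δx_t−Δx̄)² = 89.1950
r_1(Δx) = -36.1706 / 89.1950 = -0.406

-0.406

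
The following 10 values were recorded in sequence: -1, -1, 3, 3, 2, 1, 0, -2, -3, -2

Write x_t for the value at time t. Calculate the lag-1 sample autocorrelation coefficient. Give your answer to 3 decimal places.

0.643

Mean x̄ = (-1 − 1 + 3 + 3 + 2 + 1 + 0 − 2 − 3 − 2)/10 = 0.0000
Numerator Σ_{t=1}^{9}(x_t−x̄)(x_{t+1}−x̄) = 27.0000
Denominator Σ(x_t−x̄)² = 42.0000
r_1 = 27.0000 / 42.0000 = 0.643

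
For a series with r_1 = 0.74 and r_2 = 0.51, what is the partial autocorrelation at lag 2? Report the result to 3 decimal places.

φ_{22} = (r_2 − r_1²) / (1 − r_1²)
r_1² = (0.74)² = 0.5476
Numerator = 0.51 − 0.5476 = -0.0376; denominator = 1 − 0.5476 = 0.4524
φ_{22} = -0.0376 / 0.4524 = -0.083

-0.083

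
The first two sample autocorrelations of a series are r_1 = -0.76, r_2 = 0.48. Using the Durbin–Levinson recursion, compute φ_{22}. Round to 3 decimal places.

-0.231

φ_{22} = (r_2 − r_1²) / (1 − r_1²)
r_1² = (-0.76)² = 0.5776
Numerator = 0.48 − 0.5776 = -0.0976; denominator = 1 − 0.5776 = 0.4224
φ_{22} = -0.0976 / 0.4224 = -0.231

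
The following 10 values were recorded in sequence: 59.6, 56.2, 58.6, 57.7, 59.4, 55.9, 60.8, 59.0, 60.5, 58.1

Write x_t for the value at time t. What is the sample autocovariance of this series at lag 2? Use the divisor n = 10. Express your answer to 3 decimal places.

0.925

Mean x̄ = (59.6 + 56.2 + 58.6 + 57.7 + 59.4 + 55.9 + 60.8 + 59.0 + 60.5 + 58.1)/10 = 58.5800
Σ_{t=1}^{8}(x_t−x̄)(x_{t+2}−x̄) = 9.2452
γ_2 = 9.2452 / 10 = 0.925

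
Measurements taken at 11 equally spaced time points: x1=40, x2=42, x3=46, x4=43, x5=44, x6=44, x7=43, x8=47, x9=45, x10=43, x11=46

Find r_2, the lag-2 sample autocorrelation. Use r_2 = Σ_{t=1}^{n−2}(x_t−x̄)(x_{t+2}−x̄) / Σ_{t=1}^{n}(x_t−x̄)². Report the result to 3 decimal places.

Mean x̄ = (40 + 42 + 46 + 43 + 44 + 44 + 43 + 47 + 45 + 43 + 46)/11 = 43.9091
Numerator Σ_{t=1}^{9}(x_t−x̄)(x_{t+2}−x̄) = -7.6529
Denominator Σ(x_t−x̄)² = 40.9091
r_2 = -7.6529 / 40.9091 = -0.187

-0.187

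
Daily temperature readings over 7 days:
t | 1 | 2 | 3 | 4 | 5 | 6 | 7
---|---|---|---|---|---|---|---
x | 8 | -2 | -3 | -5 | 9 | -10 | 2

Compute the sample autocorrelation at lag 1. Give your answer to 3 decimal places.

Mean x̄ = (8 − 2 − 3 − 5 + 9 − 10 + 2)/7 = -0.1429
Deviations from mean: 8.1429, -1.8571, -2.8571, -4.8571, 9.1429, -9.8571, 2.1429
Σ(x_t−x̄)(x_{t+1}−x̄) = (-15.1224) + (5.3061) + (13.8776) + (-44.4082) + (-90.1224) + (-21.1224) = -151.5918
Denominator Σ(x_t−x̄)² = 286.8571
r_1 = -151.5918 / 286.8571 = -0.528

-0.528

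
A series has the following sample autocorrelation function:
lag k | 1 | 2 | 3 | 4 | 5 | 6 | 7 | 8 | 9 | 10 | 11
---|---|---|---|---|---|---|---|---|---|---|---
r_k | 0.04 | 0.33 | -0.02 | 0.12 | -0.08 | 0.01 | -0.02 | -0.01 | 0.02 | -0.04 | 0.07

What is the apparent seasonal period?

2

The largest autocorrelation is r_2 = 0.33; the remaining lags stay at or below 0.12.
The dominant spike at lag 2 indicates a seasonal period of 2.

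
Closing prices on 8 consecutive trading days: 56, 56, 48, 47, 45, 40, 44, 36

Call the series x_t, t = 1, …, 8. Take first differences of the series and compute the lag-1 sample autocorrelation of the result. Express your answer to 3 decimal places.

-0.637

First differences Δx: 0, -8, -1, -2, -5, 4, -8
Mean of differences = -2.8571
Numerator Σ(Δx_t−Δx̄)(Δx_{t+1}−Δx̄) = -74.4490
Denominator Σ(Δx_t−Δx̄)² = 116.8571
r_1(Δx) = -74.4490 / 116.8571 = -0.637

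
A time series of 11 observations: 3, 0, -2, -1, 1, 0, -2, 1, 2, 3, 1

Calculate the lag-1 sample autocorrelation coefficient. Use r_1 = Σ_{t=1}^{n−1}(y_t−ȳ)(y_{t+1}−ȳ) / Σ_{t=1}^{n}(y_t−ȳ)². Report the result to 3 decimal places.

Mean ȳ = (3 + 0 − 2 − 1 + 1 + 0 − 2 + 1 + 2 + 3 + 1)/11 = 0.5455
Numerator Σ_{t=1}^{10}(y_t−ȳ)(y_{t+1}−ȳ) = 8.6116
Denominator Σ(y_t−ȳ)² = 30.7273
r_1 = 8.6116 / 30.7273 = 0.280

0.280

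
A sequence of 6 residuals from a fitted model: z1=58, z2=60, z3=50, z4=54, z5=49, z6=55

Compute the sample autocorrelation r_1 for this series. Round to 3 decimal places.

Mean z̄ = (58 + 60 + 50 + 54 + 49 + 55)/6 = 54.3333
Deviations from mean: 3.6667, 5.6667, -4.3333, -0.3333, -5.3333, 0.6667
Σ(z_t−z̄)(z_{t+1}−z̄) = (20.7778) + (-24.5556) + (1.4444) + (1.7778) + (-3.5556) = -4.1111
Denominator Σ(z_t−z̄)² = 93.3333
r_1 = -4.1111 / 93.3333 = -0.044

-0.044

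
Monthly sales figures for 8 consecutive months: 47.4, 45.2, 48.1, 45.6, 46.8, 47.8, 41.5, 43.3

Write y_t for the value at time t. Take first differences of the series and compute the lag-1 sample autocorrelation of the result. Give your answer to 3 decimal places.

-0.570

First differences Δy: -2.2, 2.9, -2.5, 1.2, 1.0, -6.3, 1.8
Mean of differences = -0.5857
Numerator Σ(Δy_t−Δȳ)(Δy_{t+1}−Δȳ) = -35.5802
Denominator Σ(Δy_t−Δȳ)² = 62.4686
r_1(Δy) = -35.5802 / 62.4686 = -0.570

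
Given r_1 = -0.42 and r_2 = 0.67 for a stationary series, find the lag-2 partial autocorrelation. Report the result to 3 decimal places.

0.599

φ_{22} = (r_2 − r_1²) / (1 − r_1²)
r_1² = (-0.42)² = 0.1764
Numerator = 0.67 − 0.1764 = 0.4936; denominator = 1 − 0.1764 = 0.8236
φ_{22} = 0.4936 / 0.8236 = 0.599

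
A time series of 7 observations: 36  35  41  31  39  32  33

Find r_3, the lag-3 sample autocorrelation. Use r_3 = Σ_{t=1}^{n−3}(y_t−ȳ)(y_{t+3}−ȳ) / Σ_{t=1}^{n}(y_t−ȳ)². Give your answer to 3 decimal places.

Mean ȳ = (36 + 35 + 41 + 31 + 39 + 32 + 33)/7 = 35.2857
Deviations from mean: 0.7143, -0.2857, 5.7143, -4.2857, 3.7143, -3.2857, -2.2857
Numerator Σ_{t=1}^{4}(y_t−ȳ)(y_{t+3}−ȳ) = -13.1020
Denominator Σ(y_t−ȳ)² = 81.4286
r_3 = -13.1020 / 81.4286 = -0.161

-0.161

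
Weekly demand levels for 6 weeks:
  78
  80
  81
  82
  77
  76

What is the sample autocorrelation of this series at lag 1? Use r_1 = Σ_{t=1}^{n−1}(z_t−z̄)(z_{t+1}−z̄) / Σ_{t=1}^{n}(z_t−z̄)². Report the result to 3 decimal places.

Mean z̄ = (78 + 80 + 81 + 82 + 77 + 76)/6 = 79.0000
Deviations from mean: -1.0000, 1.0000, 2.0000, 3.0000, -2.0000, -3.0000
Σ(z_t−z̄)(z_{t+1}−z̄) = (-1.0000) + (2.0000) + (6.0000) + (-6.0000) + (6.0000) = 7.0000
Denominator Σ(z_t−z̄)² = 28.0000
r_1 = 7.0000 / 28.0000 = 0.250

0.250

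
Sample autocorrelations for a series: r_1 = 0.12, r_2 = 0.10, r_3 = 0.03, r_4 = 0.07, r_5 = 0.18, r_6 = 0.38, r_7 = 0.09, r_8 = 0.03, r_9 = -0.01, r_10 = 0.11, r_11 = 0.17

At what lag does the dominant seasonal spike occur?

The largest autocorrelation is r_6 = 0.38; the remaining lags stay at or below 0.18.
The dominant spike at lag 6 indicates a seasonal period of 6.

6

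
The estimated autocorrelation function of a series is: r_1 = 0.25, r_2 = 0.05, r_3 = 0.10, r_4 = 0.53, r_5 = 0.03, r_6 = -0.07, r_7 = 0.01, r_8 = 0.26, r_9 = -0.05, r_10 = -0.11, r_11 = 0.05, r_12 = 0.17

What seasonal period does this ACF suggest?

4

The largest autocorrelation is r_4 = 0.53, with a weaker echo at lag 8 (0.26); the remaining lags stay at or below 0.25. The elevated value at lag 1 (0.25), dropping to 0.05 at lag 2, reflects decaying short-term dependence rather than seasonality.
The dominant spike at lag 4 indicates a seasonal period of 4.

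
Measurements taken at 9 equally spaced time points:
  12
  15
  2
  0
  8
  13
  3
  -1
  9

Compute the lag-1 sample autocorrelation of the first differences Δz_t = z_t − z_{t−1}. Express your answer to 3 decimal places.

First differences Δz: 3, -13, -2, 8, 5, -10, -4, 10
Mean of differences = -0.3750
Numerator Σ(Δz_t−Δz̄)(Δz_{t+1}−Δz̄) = -45.1406
Denominator Σ(Δz_t−Δz̄)² = 485.8750
r_1(Δz) = -45.1406 / 485.8750 = -0.093

-0.093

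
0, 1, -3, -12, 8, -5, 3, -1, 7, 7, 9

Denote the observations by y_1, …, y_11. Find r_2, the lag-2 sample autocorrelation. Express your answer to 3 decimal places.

0.315

Mean ȳ = (0 + 1 − 3 − 12 + 8 − 5 + 3 − 1 + 7 + 7 + 9)/11 = 1.2727
Numerator Σ_{t=1}^{9}(y_t−ȳ)(y_{t+2}−ȳ) = 130.5785
Denominator Σ(y_t−ȳ)² = 414.1818
r_2 = 130.5785 / 414.1818 = 0.315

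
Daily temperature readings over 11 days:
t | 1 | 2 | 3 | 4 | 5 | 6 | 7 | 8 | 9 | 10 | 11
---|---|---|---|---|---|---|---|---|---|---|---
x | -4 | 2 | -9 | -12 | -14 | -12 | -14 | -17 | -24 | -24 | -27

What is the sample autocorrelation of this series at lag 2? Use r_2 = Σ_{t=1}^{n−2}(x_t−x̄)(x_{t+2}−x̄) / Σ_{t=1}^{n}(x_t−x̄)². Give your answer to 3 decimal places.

0.312

Mean x̄ = (-4 + 2 − 9 − 12 − 14 − 12 − 14 − 17 − 24 − 24 − 27)/11 = -14.0909
Numerator Σ_{t=1}^{9}(x_t−x̄)(x_{t+2}−x̄) = 239.6198
Denominator Σ(x_t−x̄)² = 766.9091
r_2 = 239.6198 / 766.9091 = 0.312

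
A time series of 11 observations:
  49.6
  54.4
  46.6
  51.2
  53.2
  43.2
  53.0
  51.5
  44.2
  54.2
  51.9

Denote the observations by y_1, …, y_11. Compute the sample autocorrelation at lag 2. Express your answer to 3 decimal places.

-0.216

Mean ȳ = (49.6 + 54.4 + 46.6 + 51.2 + 53.2 + 43.2 + 53.0 + 51.5 + 44.2 + 54.2 + 51.9)/11 = 50.2727
Numerator Σ_{t=1}^{9}(y_t−ȳ)(y_{t+2}−ȳ) = -33.3324
Denominator Σ(y_t−ȳ)² = 154.3218
r_2 = -33.3324 / 154.3218 = -0.216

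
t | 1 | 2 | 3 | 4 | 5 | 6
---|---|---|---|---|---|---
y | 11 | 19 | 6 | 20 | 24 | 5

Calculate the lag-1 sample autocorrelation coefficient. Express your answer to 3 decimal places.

-0.429

Mean ȳ = (11 + 19 + 6 + 20 + 24 + 5)/6 = 14.1667
Deviations from mean: -3.1667, 4.8333, -8.1667, 5.8333, 9.8333, -9.1667
Numerator Σ_{t=1}^{5}(y_t−ȳ)(y_{t+1}−ȳ) = -135.1944
Denominator Σ(y_t−ȳ)² = 314.8333
r_1 = -135.1944 / 314.8333 = -0.429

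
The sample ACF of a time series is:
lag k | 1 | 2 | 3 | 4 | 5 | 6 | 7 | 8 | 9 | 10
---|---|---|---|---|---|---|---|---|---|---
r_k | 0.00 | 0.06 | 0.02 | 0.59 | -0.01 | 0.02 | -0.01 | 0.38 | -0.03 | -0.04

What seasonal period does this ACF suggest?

4

The largest autocorrelation is r_4 = 0.59, with a weaker echo at lag 8 (0.38); the remaining lags stay at or below 0.06.
The dominant spike at lag 4 indicates a seasonal period of 4.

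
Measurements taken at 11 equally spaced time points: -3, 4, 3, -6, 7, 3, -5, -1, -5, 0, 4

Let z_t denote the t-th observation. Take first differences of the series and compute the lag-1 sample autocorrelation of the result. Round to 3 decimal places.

First differences Δz: 7, -1, -9, 13, -4, -8, 4, -4, 5, 4
Mean of differences = 0.7000
Numerator Σ(Δz_t−Δz̄)(Δz_{t+1}−Δz̄) = -180.6900
Denominator Σ(Δz_t−Δz̄)² = 448.1000
r_1(Δz) = -180.6900 / 448.1000 = -0.403

-0.403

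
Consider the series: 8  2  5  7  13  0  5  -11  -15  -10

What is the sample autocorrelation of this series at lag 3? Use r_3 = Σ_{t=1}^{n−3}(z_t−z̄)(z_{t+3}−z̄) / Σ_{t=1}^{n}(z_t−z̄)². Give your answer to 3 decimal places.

-0.111

Mean z̄ = (8 + 2 + 5 + 7 + 13 + 0 + 5 − 11 − 15 − 10)/10 = 0.4000
Σ(z_t−z̄)(z_{t+3}−z̄) = (50.1600) + (20.1600) + (-1.8400) + (30.3600) + (-143.6400) + (6.1600) + (-47.8400) = -86.4800
Denominator Σ(z_t−z̄)² = 780.4000
r_3 = -86.4800 / 780.4000 = -0.111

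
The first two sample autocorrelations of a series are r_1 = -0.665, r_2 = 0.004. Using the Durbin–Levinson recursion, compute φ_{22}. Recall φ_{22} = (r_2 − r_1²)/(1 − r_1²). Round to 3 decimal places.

φ_{22} = (r_2 − r_1²) / (1 − r_1²)
r_1² = (-0.665)² = 0.442225
Numerator = 0.004 − 0.4422 = -0.4382; denominator = 1 − 0.4422 = 0.5578
φ_{22} = -0.4382 / 0.5578 = -0.786

-0.786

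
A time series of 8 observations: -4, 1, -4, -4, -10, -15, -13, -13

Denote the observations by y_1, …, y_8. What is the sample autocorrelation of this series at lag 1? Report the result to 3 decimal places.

0.662

Mean ȳ = (-4 + 1 − 4 − 4 − 10 − 15 − 13 − 13)/8 = -7.7500
Deviations from mean: 3.7500, 8.7500, 3.7500, 3.7500, -2.2500, -7.2500, -5.2500, -5.2500
Numerator Σ_{t=1}^{7}(y_t−ȳ)(y_{t+1}−ȳ) = 153.1875
Denominator Σ(y_t−ȳ)² = 231.5000
r_1 = 153.1875 / 231.5000 = 0.662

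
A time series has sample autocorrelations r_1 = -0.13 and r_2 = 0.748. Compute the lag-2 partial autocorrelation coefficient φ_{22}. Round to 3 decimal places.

φ_{22} = (r_2 − r_1²) / (1 − r_1²)
r_1² = (-0.13)² = 0.0169
Numerator = 0.748 − 0.0169 = 0.7311; denominator = 1 − 0.0169 = 0.9831
φ_{22} = 0.7311 / 0.9831 = 0.744

0.744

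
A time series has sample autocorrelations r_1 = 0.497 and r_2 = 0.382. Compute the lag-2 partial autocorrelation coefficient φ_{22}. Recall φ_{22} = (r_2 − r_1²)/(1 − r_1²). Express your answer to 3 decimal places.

0.179

φ_{22} = (r_2 − r_1²) / (1 − r_1²)
r_1² = (0.497)² = 0.247009
Numerator = 0.382 − 0.2470 = 0.1350; denominator = 1 − 0.2470 = 0.7530
φ_{22} = 0.1350 / 0.7530 = 0.179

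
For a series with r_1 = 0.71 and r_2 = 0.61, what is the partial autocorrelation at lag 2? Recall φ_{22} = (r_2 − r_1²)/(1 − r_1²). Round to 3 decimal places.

0.214

φ_{22} = (r_2 − r_1²) / (1 − r_1²)
r_1² = (0.71)² = 0.5041
Numerator = 0.61 − 0.5041 = 0.1059; denominator = 1 − 0.5041 = 0.4959
φ_{22} = 0.1059 / 0.4959 = 0.214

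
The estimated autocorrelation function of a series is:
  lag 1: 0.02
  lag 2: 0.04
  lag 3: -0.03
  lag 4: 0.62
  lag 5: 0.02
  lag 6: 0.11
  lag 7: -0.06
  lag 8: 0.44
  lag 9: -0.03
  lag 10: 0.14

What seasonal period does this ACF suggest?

The largest autocorrelation is r_4 = 0.62, with a weaker echo at lag 8 (0.44); the remaining lags stay at or below 0.14.
The dominant spike at lag 4 indicates a seasonal period of 4.

4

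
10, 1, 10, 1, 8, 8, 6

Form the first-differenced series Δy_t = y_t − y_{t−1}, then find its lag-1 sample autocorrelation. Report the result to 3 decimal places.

First differences Δy: -9, 9, -9, 7, 0, -2
Mean of differences = -0.6667
Numerator Σ(Δy_t−Δȳ)(Δy_{t+1}−Δȳ) = -220.7778
Denominator Σ(Δy_t−Δȳ)² = 293.3333
r_1(Δy) = -220.7778 / 293.3333 = -0.753

-0.753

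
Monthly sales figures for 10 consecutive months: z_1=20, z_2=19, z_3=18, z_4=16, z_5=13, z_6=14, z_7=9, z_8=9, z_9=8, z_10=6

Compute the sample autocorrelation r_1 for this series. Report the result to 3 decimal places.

0.681

Mean z̄ = (20 + 19 + 18 + 16 + 13 + 14 + 9 + 9 + 8 + 6)/10 = 13.2000
Numerator Σ_{t=1}^{9}(z_t−z̄)(z_{t+1}−z̄) = 153.5600
Denominator Σ(z_t−z̄)² = 225.6000
r_1 = 153.5600 / 225.6000 = 0.681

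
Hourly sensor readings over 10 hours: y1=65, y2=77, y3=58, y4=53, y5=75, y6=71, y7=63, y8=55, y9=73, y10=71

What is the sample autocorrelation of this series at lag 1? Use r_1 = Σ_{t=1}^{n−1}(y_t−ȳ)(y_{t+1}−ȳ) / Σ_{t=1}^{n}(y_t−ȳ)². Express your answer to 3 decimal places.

-0.136

Mean ȳ = (65 + 77 + 58 + 53 + 75 + 71 + 63 + 55 + 73 + 71)/10 = 66.1000
Numerator Σ_{t=1}^{9}(y_t−ȳ)(y_{t+1}−ȳ) = -90.7100
Denominator Σ(y_t−ȳ)² = 664.9000
r_1 = -90.7100 / 664.9000 = -0.136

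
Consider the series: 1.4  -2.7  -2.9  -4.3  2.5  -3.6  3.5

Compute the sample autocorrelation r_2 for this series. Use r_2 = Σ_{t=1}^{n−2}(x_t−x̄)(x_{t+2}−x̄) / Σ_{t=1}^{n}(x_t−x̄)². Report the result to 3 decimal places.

Mean x̄ = (1.4 − 2.7 − 2.9 − 4.3 + 2.5 − 3.6 + 3.5)/7 = -0.8714
Deviations from mean: 2.2714, -1.8286, -2.0286, -3.4286, 3.3714, -2.7286, 4.3714
Numerator Σ_{t=1}^{5}(x_t−x̄)(x_{t+2}−x̄) = 18.9155
Denominator Σ(x_t−x̄)² = 62.2943
r_2 = 18.9155 / 62.2943 = 0.304

0.304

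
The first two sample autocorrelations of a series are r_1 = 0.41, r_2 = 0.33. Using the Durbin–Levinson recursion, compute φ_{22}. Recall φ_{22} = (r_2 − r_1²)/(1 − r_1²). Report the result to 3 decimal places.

0.195

φ_{22} = (r_2 − r_1²) / (1 − r_1²)
r_1² = (0.41)² = 0.1681
Numerator = 0.33 − 0.1681 = 0.1619; denominator = 1 − 0.1681 = 0.8319
φ_{22} = 0.1619 / 0.8319 = 0.195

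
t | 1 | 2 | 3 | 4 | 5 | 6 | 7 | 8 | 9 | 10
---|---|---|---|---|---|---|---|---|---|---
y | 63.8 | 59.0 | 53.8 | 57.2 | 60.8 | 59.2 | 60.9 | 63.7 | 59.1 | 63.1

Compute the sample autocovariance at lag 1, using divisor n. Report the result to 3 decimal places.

Mean ȳ = (63.8 + 59.0 + 53.8 + 57.2 + 60.8 + 59.2 + 60.9 + 63.7 + 59.1 + 63.1)/10 = 60.0600
Σ_{t=1}^{9}(y_t−ȳ)(y_{t+1}−ȳ) = 13.7444
γ_1 = 13.7444 / 10 = 1.374

1.374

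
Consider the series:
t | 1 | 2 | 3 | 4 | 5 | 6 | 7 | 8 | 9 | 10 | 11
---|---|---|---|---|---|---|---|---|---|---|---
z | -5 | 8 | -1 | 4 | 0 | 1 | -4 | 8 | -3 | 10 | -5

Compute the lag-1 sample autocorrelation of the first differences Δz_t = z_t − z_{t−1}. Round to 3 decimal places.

First differences Δz: 13, -9, 5, -4, 1, -5, 12, -11, 13, -15
Mean of differences = 0.0000
Numerator Σ(Δz_t−Δz̄)(Δz_{t+1}−Δz̄) = -721.0000
Denominator Σ(Δz_t−Δz̄)² = 976.0000
r_1(Δz) = -721.0000 / 976.0000 = -0.739

-0.739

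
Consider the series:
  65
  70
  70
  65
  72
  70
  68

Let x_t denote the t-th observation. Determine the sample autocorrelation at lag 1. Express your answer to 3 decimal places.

Mean x̄ = (65 + 70 + 70 + 65 + 72 + 70 + 68)/7 = 68.5714
Numerator Σ_{t=1}^{6}(x_t−x̄)(x_{t+1}−x̄) = -16.3265
Denominator Σ(x_t−x̄)² = 43.7143
r_1 = -16.3265 / 43.7143 = -0.373

-0.373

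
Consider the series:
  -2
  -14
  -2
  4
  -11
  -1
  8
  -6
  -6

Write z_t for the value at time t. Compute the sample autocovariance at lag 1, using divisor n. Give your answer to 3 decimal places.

Mean z̄ = (-2 − 14 − 2 + 4 − 11 − 1 + 8 − 6 − 6)/9 = -3.3333
Σ_{t=1}^{8}(z_t−z̄)(z_{t+1}−z̄) = -89.4444
γ_1 = -89.4444 / 9 = -9.938

-9.938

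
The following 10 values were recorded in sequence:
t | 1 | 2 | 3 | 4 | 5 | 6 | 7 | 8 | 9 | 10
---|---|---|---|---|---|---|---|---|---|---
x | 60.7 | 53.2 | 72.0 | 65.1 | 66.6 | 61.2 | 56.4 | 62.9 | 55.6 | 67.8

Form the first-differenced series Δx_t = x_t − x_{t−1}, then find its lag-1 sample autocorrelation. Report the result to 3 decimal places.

First differences Δx: -7.5, 18.8, -6.9, 1.5, -5.4, -4.8, 6.5, -7.3, 12.2
Mean of differences = 0.7889
Numerator Σ(Δx_t−Δx̄)(Δx_{t+1}−Δx̄) = -433.4757
Denominator Σ(Δx_t−Δx̄)² = 750.5289
r_1(Δx) = -433.4757 / 750.5289 = -0.578

-0.578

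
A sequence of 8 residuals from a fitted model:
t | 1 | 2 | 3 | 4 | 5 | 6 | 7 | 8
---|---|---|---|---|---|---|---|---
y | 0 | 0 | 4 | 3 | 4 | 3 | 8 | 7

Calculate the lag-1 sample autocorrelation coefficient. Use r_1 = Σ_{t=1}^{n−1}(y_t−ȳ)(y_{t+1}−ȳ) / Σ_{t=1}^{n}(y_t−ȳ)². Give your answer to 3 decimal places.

Mean ȳ = (0 + 0 + 4 + 3 + 4 + 3 + 8 + 7)/8 = 3.6250
Deviations from mean: -3.6250, -3.6250, 0.3750, -0.6250, 0.3750, -0.6250, 4.3750, 3.3750
Numerator Σ_{t=1}^{7}(y_t−ȳ)(y_{t+1}−ȳ) = 23.1094
Denominator Σ(y_t−ȳ)² = 57.8750
r_1 = 23.1094 / 57.8750 = 0.399

0.399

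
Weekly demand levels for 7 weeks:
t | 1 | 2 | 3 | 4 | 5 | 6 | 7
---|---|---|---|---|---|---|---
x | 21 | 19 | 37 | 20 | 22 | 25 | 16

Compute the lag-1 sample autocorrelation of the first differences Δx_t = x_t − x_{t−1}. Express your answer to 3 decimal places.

-0.556

First differences Δx: -2, 18, -17, 2, 3, -9
Mean of differences = -0.8333
Numerator Σ(Δx_t−Δx̄)(Δx_{t+1}−Δx̄) = -392.6944
Denominator Σ(Δx_t−Δx̄)² = 706.8333
r_1(Δx) = -392.6944 / 706.8333 = -0.556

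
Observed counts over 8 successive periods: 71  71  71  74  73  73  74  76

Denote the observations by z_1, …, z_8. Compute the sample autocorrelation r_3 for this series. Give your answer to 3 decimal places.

Mean z̄ = (71 + 71 + 71 + 74 + 73 + 73 + 74 + 76)/8 = 72.8750
Σ(z_t−z̄)(z_{t+3}−z̄) = (-2.1094) + (-0.2344) + (-0.2344) + (1.2656) + (0.3906) = -0.9219
Denominator Σ(z_t−z̄)² = 22.8750
r_3 = -0.9219 / 22.8750 = -0.040

-0.040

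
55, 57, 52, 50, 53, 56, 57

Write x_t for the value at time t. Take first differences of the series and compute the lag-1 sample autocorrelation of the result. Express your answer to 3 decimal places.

0.121

First differences Δx: 2, -5, -2, 3, 3, 1
Mean of differences = 0.3333
Numerator Σ(Δx_t−Δx̄)(Δx_{t+1}−Δx̄) = 6.2222
Denominator Σ(Δx_t−Δx̄)² = 51.3333
r_1(Δx) = 6.2222 / 51.3333 = 0.121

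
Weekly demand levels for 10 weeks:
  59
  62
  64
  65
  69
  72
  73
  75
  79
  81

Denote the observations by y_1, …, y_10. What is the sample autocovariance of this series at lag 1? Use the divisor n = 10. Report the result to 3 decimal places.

Mean ȳ = (59 + 62 + 64 + 65 + 69 + 72 + 73 + 75 + 79 + 81)/10 = 69.9000
Σ_{t=1}^{9}(y_t−ȳ)(y_{t+1}−ȳ) = 333.8900
γ_1 = 333.8900 / 10 = 33.389

33.389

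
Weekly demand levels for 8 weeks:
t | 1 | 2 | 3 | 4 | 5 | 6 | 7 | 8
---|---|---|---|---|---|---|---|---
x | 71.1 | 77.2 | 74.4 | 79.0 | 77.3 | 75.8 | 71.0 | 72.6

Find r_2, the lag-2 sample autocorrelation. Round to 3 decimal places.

0.048

Mean x̄ = (71.1 + 77.2 + 74.4 + 79.0 + 77.3 + 75.8 + 71.0 + 72.6)/8 = 74.8000
Deviations from mean: -3.7000, 2.4000, -0.4000, 4.2000, 2.5000, 1.0000, -3.8000, -2.2000
Numerator Σ_{t=1}^{6}(x_t−x̄)(x_{t+2}−x̄) = 3.0600
Denominator Σ(x_t−x̄)² = 63.7800
r_2 = 3.0600 / 63.7800 = 0.048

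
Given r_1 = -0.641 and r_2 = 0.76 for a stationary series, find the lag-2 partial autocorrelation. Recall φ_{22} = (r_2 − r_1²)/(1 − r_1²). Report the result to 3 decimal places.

φ_{22} = (r_2 − r_1²) / (1 − r_1²)
r_1² = (-0.641)² = 0.410881
Numerator = 0.76 − 0.4109 = 0.3491; denominator = 1 − 0.4109 = 0.5891
φ_{22} = 0.3491 / 0.5891 = 0.593

0.593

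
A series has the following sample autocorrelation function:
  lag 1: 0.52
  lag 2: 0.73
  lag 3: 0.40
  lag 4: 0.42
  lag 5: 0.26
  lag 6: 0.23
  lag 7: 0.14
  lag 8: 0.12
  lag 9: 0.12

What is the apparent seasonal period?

2

The largest autocorrelation is r_2 = 0.73; the remaining lags stay at or below 0.52.
The dominant spike at lag 2 indicates a seasonal period of 2.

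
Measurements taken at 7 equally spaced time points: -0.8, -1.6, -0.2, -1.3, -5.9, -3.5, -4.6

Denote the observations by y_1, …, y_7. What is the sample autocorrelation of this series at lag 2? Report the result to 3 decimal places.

Mean ȳ = (-0.8 − 1.6 − 0.2 − 1.3 − 5.9 − 3.5 − 4.6)/7 = -2.5571
Numerator Σ_{t=1}^{5}(y_t−ȳ)(y_{t+2}−ȳ) = 3.1092
Denominator Σ(y_t−ȳ)² = 27.3771
r_2 = 3.1092 / 27.3771 = 0.114

0.114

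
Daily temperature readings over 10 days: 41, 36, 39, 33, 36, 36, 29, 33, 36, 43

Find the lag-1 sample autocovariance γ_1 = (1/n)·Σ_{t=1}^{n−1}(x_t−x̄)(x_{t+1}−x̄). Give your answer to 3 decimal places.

Mean x̄ = (41 + 36 + 39 + 33 + 36 + 36 + 29 + 33 + 36 + 43)/10 = 36.2000
Σ_{t=1}^{9}(x_t−x̄)(x_{t+1}−x̄) = 13.9600
γ_1 = 13.9600 / 10 = 1.396

1.396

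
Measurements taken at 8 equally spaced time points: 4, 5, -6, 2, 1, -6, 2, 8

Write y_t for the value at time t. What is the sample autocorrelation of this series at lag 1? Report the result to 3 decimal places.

-0.121

Mean ȳ = (4 + 5 − 6 + 2 + 1 − 6 + 2 + 8)/8 = 1.2500
Deviations from mean: 2.7500, 3.7500, -7.2500, 0.7500, -0.2500, -7.2500, 0.7500, 6.7500
Σ(y_t−ȳ)(y_{t+1}−ȳ) = (10.3125) + (-27.1875) + (-5.4375) + (-0.1875) + (1.8125) + (-5.4375) + (5.0625) = -21.0625
Denominator Σ(y_t−ȳ)² = 173.5000
r_1 = -21.0625 / 173.5000 = -0.121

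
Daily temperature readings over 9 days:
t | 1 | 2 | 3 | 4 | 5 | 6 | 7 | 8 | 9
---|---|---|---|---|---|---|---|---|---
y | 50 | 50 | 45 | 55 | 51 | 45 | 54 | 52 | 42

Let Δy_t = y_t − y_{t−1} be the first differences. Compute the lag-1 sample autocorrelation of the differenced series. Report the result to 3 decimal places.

-0.331

First differences Δy: 0, -5, 10, -4, -6, 9, -2, -10
Mean of differences = -1.0000
Numerator Σ(Δy_t−Δȳ)(Δy_{t+1}−Δȳ) = -117.0000
Denominator Σ(Δy_t−Δȳ)² = 354.0000
r_1(Δy) = -117.0000 / 354.0000 = -0.331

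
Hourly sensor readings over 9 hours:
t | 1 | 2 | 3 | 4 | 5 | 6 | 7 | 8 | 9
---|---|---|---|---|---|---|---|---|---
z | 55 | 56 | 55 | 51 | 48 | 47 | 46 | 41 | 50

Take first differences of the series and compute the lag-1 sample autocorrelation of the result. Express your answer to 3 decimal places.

First differences Δz: 1, -1, -4, -3, -1, -1, -5, 9
Mean of differences = -0.6250
Numerator Σ(Δz_t−Δz̄)(Δz_{t+1}−Δz̄) = -30.7656
Denominator Σ(Δz_t−Δz̄)² = 131.8750
r_1(Δz) = -30.7656 / 131.8750 = -0.233

-0.233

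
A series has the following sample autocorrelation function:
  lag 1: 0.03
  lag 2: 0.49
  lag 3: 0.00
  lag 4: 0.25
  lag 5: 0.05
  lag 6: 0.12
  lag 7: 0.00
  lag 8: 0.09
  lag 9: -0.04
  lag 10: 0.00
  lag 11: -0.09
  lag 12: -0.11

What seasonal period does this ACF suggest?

The largest autocorrelation is r_2 = 0.49, with a weaker echo at lag 4 (0.25); the remaining lags stay at or below 0.12.
The dominant spike at lag 2 indicates a seasonal period of 2.

2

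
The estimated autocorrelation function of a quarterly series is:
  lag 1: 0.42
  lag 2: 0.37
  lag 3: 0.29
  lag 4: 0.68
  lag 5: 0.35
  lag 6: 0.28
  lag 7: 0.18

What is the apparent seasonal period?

The largest autocorrelation is r_4 = 0.68; the remaining lags stay at or below 0.42. The elevated value at lag 1 (0.42), dropping to 0.37 at lag 2, reflects decaying short-term dependence rather than seasonality.
The dominant spike at lag 4 indicates a seasonal period of 4.

4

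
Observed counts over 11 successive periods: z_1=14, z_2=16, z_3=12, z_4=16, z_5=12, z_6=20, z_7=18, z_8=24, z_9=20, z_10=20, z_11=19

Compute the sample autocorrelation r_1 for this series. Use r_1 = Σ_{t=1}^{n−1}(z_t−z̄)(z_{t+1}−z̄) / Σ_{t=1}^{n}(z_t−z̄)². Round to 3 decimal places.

0.335

Mean z̄ = (14 + 16 + 12 + 16 + 12 + 20 + 18 + 24 + 20 + 20 + 19)/11 = 17.3636
Numerator Σ_{t=1}^{10}(z_t−z̄)(z_{t+1}−z̄) = 47.0496
Denominator Σ(z_t−z̄)² = 140.5455
r_1 = 47.0496 / 140.5455 = 0.335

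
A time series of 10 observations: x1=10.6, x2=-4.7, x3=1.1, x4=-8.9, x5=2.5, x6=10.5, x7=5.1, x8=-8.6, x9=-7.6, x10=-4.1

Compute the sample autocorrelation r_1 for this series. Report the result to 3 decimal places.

Mean x̄ = (10.6 − 4.7 + 1.1 − 8.9 + 2.5 + 10.5 + 5.1 − 8.6 − 7.6 − 4.1)/10 = -0.4100
Numerator Σ_{t=1}^{9}(x_t−x̄)(x_{t+1}−x̄) = 40.9159
Denominator Σ(x_t−x̄)² = 504.2290
r_1 = 40.9159 / 504.2290 = 0.081

0.081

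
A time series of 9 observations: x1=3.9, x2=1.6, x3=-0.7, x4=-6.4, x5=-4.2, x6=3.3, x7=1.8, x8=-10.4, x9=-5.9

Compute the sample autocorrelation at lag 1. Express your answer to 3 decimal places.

0.195

Mean x̄ = (3.9 + 1.6 − 0.7 − 6.4 − 4.2 + 3.3 + 1.8 − 10.4 − 5.9)/9 = -1.8889
Numerator Σ_{t=1}^{8}(x_t−x̄)(x_{t+1}−x̄) = 39.2988
Denominator Σ(x_t−x̄)² = 201.8489
r_1 = 39.2988 / 201.8489 = 0.195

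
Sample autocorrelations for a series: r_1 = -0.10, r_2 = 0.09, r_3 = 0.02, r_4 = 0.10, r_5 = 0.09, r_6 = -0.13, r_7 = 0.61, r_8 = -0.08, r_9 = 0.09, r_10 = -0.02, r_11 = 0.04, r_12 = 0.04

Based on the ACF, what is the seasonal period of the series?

The largest autocorrelation is r_7 = 0.61; the remaining lags stay at or below 0.10.
The dominant spike at lag 7 indicates a seasonal period of 7.

7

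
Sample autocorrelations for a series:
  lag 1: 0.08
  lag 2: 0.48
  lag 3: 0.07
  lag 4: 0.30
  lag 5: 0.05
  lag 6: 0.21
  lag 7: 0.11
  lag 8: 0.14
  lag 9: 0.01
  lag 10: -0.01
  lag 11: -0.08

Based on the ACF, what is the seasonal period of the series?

The largest autocorrelation is r_2 = 0.48, with weaker echoes at lags 4 (0.30) and 6 (0.21); the remaining lags stay at or below 0.14.
The dominant spike at lag 2 indicates a seasonal period of 2.

2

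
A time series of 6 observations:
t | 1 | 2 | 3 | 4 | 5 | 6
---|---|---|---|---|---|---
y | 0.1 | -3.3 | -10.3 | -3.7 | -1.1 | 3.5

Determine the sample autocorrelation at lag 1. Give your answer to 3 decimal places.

0.191

Mean ȳ = (0.1 − 3.3 − 10.3 − 3.7 − 1.1 + 3.5)/6 = -2.4667
Deviations from mean: 2.5667, -0.8333, -7.8333, -1.2333, 1.3667, 5.9667
Numerator Σ_{t=1}^{5}(y_t−ȳ)(y_{t+1}−ȳ) = 20.5189
Denominator Σ(y_t−ȳ)² = 107.6333
r_1 = 20.5189 / 107.6333 = 0.191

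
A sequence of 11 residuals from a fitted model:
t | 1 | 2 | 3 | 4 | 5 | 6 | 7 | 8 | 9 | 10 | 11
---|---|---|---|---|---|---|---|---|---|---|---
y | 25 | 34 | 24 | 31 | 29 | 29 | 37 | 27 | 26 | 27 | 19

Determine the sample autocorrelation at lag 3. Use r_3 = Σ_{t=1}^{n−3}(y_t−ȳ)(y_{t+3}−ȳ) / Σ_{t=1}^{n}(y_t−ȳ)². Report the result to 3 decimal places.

0.071

Mean ȳ = (25 + 34 + 24 + 31 + 29 + 29 + 37 + 27 + 26 + 27 + 19)/11 = 28.0000
Numerator Σ_{t=1}^{8}(y_t−ȳ)(y_{t+3}−ȳ) = 17.0000
Denominator Σ(y_t−ȳ)² = 240.0000
r_3 = 17.0000 / 240.0000 = 0.071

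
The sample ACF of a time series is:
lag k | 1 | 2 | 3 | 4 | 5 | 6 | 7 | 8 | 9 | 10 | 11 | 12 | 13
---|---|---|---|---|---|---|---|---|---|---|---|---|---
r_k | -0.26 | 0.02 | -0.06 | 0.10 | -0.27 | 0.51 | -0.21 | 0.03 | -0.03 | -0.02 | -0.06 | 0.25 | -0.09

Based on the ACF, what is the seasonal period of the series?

6

The largest autocorrelation is r_6 = 0.51, with a weaker echo at lag 12 (0.25); the remaining lags stay at or below 0.10.
The dominant spike at lag 6 indicates a seasonal period of 6.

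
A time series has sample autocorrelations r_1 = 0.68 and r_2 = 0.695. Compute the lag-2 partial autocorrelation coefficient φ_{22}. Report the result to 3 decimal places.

0.433

φ_{22} = (r_2 − r_1²) / (1 − r_1²)
r_1² = (0.68)² = 0.4624
Numerator = 0.695 − 0.4624 = 0.2326; denominator = 1 − 0.4624 = 0.5376
φ_{22} = 0.2326 / 0.5376 = 0.433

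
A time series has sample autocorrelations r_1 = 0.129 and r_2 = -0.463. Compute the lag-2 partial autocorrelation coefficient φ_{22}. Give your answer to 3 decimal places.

φ_{22} = (r_2 − r_1²) / (1 − r_1²)
r_1² = (0.129)² = 0.016641
Numerator = -0.463 − 0.0166 = -0.4796; denominator = 1 − 0.0166 = 0.9834
φ_{22} = -0.4796 / 0.9834 = -0.488

-0.488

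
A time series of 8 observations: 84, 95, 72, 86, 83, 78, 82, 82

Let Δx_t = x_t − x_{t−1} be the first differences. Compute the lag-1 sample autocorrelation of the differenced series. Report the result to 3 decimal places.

First differences Δx: 11, -23, 14, -3, -5, 4, 0
Mean of differences = -0.2857
Numerator Σ(Δx_t−Δx̄)(Δx_{t+1}−Δx̄) = -625.7959
Denominator Σ(Δx_t−Δx̄)² = 895.4286
r_1(Δx) = -625.7959 / 895.4286 = -0.699

-0.699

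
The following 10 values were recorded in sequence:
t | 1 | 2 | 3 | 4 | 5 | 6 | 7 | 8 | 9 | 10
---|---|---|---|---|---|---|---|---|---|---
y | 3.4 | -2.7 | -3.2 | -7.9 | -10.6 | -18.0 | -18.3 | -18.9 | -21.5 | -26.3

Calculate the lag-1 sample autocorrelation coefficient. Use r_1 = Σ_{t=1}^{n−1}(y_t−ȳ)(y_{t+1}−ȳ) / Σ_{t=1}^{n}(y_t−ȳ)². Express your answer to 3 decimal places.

Mean ȳ = (3.4 − 2.7 − 3.2 − 7.9 − 10.6 − 18.0 − 18.3 − 18.9 − 21.5 − 26.3)/10 = -12.4000
Numerator Σ_{t=1}^{9}(y_t−ȳ)(y_{t+1}−ȳ) = 538.9500
Denominator Σ(y_t−ȳ)² = 836.3000
r_1 = 538.9500 / 836.3000 = 0.644

0.644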